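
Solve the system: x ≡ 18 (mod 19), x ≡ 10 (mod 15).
265

Using Chinese Remainder Theorem:
M = 19 × 15 = 285
M1 = 15, M2 = 19
y1 = 15^(-1) mod 19 = 14
y2 = 19^(-1) mod 15 = 4
x = (18×15×14 + 10×19×4) mod 285 = 265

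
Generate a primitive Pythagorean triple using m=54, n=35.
(1691, 3780, 4141)

Euclid's formula: a = m² - n², b = 2mn, c = m² + n²
m = 54, n = 35
a = 54² - 35² = 2916 - 1225 = 1691
b = 2 × 54 × 35 = 3780
c = 54² + 35² = 2916 + 1225 = 4141
Verification: 1691² + 3780² = 2859481 + 14288400 = 17147881 = 4141² ✓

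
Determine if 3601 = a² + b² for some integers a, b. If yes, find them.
1² + 60² (a=1, b=60)

Factorization: 3601 = 13 × 277
By Fermat: n is sum of two squares iff every prime p ≡ 3 (mod 4) appears to even power.
All primes ≡ 3 (mod 4) appear to even power.
Search a = 0, 1, 2, … for 3601 - a² a perfect square: first hit at a = 1: 3601 - 1 = 3600 = 60².
3601 = 1² + 60² = 1 + 3600 ✓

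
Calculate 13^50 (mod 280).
169

Repeated squaring. Binary of 50 = 110010.
13^1 ≡ 13 (mod 280); 13^2 ≡ 169 (mod 280); 13^4 ≡ 1 (mod 280); 13^8 ≡ 1 (mod 280); 13^16 ≡ 1 (mod 280); 13^32 ≡ 1 (mod 280)
13^50 = 13^2 × 13^16 × 13^32 ≡ 169 (mod 280)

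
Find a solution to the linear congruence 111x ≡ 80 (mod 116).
x ≡ 100 (mod 116)

gcd(111, 116) = 1, which divides 80, so solutions exist.
Find 111^(-1) mod 116 by the extended Euclidean algorithm:
116 = 1 × 111 + 5  ⟹  5 = (1)·116 + (-1)·111
111 = 22 × 5 + 1  ⟹  1 = (-22)·116 + (23)·111
So (23)·111 ≡ 1 (mod 116), i.e. 111^(-1) ≡ 23 (mod 116).
x ≡ 23 × 80 = 1840 ≡ 100 (mod 116).
Check: 111 × 100 = 11100 ≡ 80 (mod 116).
Unique solution: x ≡ 100 (mod 116)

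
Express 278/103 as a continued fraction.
[2; 1, 2, 3, 10]

Euclidean algorithm steps:
278 = 2 × 103 + 72
103 = 1 × 72 + 31
72 = 2 × 31 + 10
31 = 3 × 10 + 1
10 = 10 × 1 + 0
Continued fraction: [2; 1, 2, 3, 10]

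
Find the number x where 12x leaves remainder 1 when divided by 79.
33

gcd(12, 79) = 1, so the inverse exists.
Extended Euclidean algorithm on (79, 12):
79 = 6 × 12 + 7  ⟹  7 = (1)·79 + (-6)·12
12 = 1 × 7 + 5  ⟹  5 = (-1)·79 + (7)·12
7 = 1 × 5 + 2  ⟹  2 = (2)·79 + (-13)·12
5 = 2 × 2 + 1  ⟹  1 = (-5)·79 + (33)·12
So (33)·12 ≡ 1 (mod 79), i.e. 12^(-1) ≡ 33 (mod 79).
Check: 12 × 33 = 396 ≡ 1 (mod 79)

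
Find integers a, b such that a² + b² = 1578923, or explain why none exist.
Not possible

Factorization: 1578923 = 31^3 × 53
By Fermat: n is sum of two squares iff every prime p ≡ 3 (mod 4) appears to even power.
Prime(s) ≡ 3 (mod 4) with odd exponent: [(31, 3)]
Therefore 1578923 cannot be expressed as a² + b².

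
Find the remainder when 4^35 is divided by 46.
16

Repeated squaring. Binary of 35 = 100011.
4^1 ≡ 4 (mod 46); 4^2 ≡ 16 (mod 46); 4^4 ≡ 26 (mod 46); 4^8 ≡ 32 (mod 46); 4^16 ≡ 12 (mod 46); 4^32 ≡ 6 (mod 46)
4^35 = 4^1 × 4^2 × 4^32 ≡ 16 (mod 46)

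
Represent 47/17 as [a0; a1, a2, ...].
[2; 1, 3, 4]

Euclidean algorithm steps:
47 = 2 × 17 + 13
17 = 1 × 13 + 4
13 = 3 × 4 + 1
4 = 4 × 1 + 0
Continued fraction: [2; 1, 3, 4]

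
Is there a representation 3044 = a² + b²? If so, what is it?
38² + 40² (a=38, b=40)

Factorization: 3044 = 2^2 × 761
By Fermat: n is sum of two squares iff every prime p ≡ 3 (mod 4) appears to even power.
All primes ≡ 3 (mod 4) appear to even power.
Search a = 0, 1, 2, … for 3044 - a² a perfect square: first hit at a = 38: 3044 - 1444 = 1600 = 40².
3044 = 38² + 40² = 1444 + 1600 ✓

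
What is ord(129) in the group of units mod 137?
68

137 is prime, so ord(129) divides φ(137) = 136.
Divisors of 136: 1, 2, 4, 8, 17, 34, 68, 136.
Repeated squaring: 129^1 ≡ 129, 129^2 ≡ 64, 129^4 ≡ 123, 129^8 ≡ 59, 129^16 ≡ 56, 129^32 ≡ 122, 129^64 ≡ 88, 129^128 ≡ 72 (mod 137).
Test 129^d mod 137 for each divisor d in increasing order:
129^1 ≡ 129
129^2 ≡ 64
129^4 ≡ 123
129^8 ≡ 59
129^17 = 129^16·129^1 ≡ 100
129^34 = 129^32·129^2 ≡ 136
129^68 = 129^64·129^4 ≡ 1  ← first divisor giving 1
The order is 68.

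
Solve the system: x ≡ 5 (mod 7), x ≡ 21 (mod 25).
96

Using Chinese Remainder Theorem:
M = 7 × 25 = 175
M1 = 25, M2 = 7
y1 = 25^(-1) mod 7 = 2
y2 = 7^(-1) mod 25 = 18
x = (5×25×2 + 21×7×18) mod 175 = 96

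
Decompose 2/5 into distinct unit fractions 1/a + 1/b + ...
1/3 + 1/15

Greedy algorithm:
2/5: ceiling(5/2) = 3, use 1/3
1/15: ceiling(15/1) = 15, use 1/15
Result: 2/5 = 1/3 + 1/15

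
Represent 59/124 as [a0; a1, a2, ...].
[0; 2, 9, 1, 5]

Euclidean algorithm steps:
59 = 0 × 124 + 59
124 = 2 × 59 + 6
59 = 9 × 6 + 5
6 = 1 × 5 + 1
5 = 5 × 1 + 0
Continued fraction: [0; 2, 9, 1, 5]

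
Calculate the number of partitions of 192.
1987276856363

p(n) counts ways to write n as a sum of positive integers (order ignored).
Euler's pentagonal recurrence: p(k) = p(k-1) + p(k-2) - p(k-5) - p(k-7) + p(k-12) + p(k-15) - ... (offsets j(3j∓1)/2, signs ++--, p(0)=1, p(<0)=0).
DP table for k = 0..191: p(0)=1, p(1)=1, p(2)=2, p(3)=3, p(4)=5, p(5)=7, p(6)=11, p(7)=15, p(8)=22, p(9)=30, p(10)=42, p(11)=56, p(12)=77, p(13)=101, p(14)=135, p(15)=176, p(16)=231, p(17)=297, p(18)=385, p(19)=490, p(20)=627, p(21)=792, p(22)=1002, p(23)=1255, p(24)=1575, p(25)=1958, p(26)=2436, p(27)=3010, p(28)=3718, p(29)=4565, p(30)=5604, p(31)=6842, p(32)=8349, p(33)=10143, p(34)=12310, p(35)=14883, p(36)=17977, p(37)=21637, p(38)=26015, p(39)=31185, p(40)=37338, p(41)=44583, p(42)=53174, p(43)=63261, p(44)=75175, p(45)=89134, p(46)=105558, p(47)=124754, p(48)=147273, p(49)=173525, p(50)=204226, p(51)=239943, p(52)=281589, p(53)=329931, p(54)=386155, p(55)=451276, p(56)=526823, p(57)=614154, p(58)=715220, p(59)=831820, p(60)=966467, p(61)=1121505, p(62)=1300156, p(63)=1505499, p(64)=1741630, p(65)=2012558, p(66)=2323520, p(67)=2679689, p(68)=3087735, p(69)=3554345, p(70)=4087968, p(71)=4697205, p(72)=5392783, p(73)=6185689, p(74)=7089500, p(75)=8118264, p(76)=9289091, p(77)=10619863, p(78)=12132164, p(79)=13848650, p(80)=15796476, p(81)=18004327, p(82)=20506255, p(83)=23338469, p(84)=26543660, p(85)=30167357, p(86)=34262962, p(87)=38887673, p(88)=44108109, p(89)=49995925, p(90)=56634173, p(91)=64112359, p(92)=72533807, p(93)=82010177, p(94)=92669720, p(95)=104651419, p(96)=118114304, p(97)=133230930, p(98)=150198136, p(99)=169229875, p(100)=190569292, p(101)=214481126, p(102)=241265379, p(103)=271248950, p(104)=304801365, p(105)=342325709, p(106)=384276336, p(107)=431149389, p(108)=483502844, p(109)=541946240, p(110)=607163746, p(111)=679903203, p(112)=761002156, p(113)=851376628, p(114)=952050665, p(115)=1064144451, p(116)=1188908248, p(117)=1327710076, p(118)=1482074143, p(119)=1653668665, p(120)=1844349560, p(121)=2056148051, p(122)=2291320912, p(123)=2552338241, p(124)=2841940500, p(125)=3163127352, p(126)=3519222692, p(127)=3913864295, p(128)=4351078600, p(129)=4835271870, p(130)=5371315400, p(131)=5964539504, p(132)=6620830889, p(133)=7346629512, p(134)=8149040695, p(135)=9035836076, p(136)=10015581680, p(137)=11097645016, p(138)=12292341831, p(139)=13610949895, p(140)=15065878135, p(141)=16670689208, p(142)=18440293320, p(143)=20390982757, p(144)=22540654445, p(145)=24908858009, p(146)=27517052599, p(147)=30388671978, p(148)=33549419497, p(149)=37027355200, p(150)=40853235313, p(151)=45060624582, p(152)=49686288421, p(153)=54770336324, p(154)=60356673280, p(155)=66493182097, p(156)=73232243759, p(157)=80630964769, p(158)=88751778802, p(159)=97662728555, p(160)=107438159466, p(161)=118159068427, p(162)=129913904637, p(163)=142798995930, p(164)=156919475295, p(165)=172389800255, p(166)=189334822579, p(167)=207890420102, p(168)=228204732751, p(169)=250438925115, p(170)=274768617130, p(171)=301384802048, p(172)=330495499613, p(173)=362326859895, p(174)=397125074750, p(175)=435157697830, p(176)=476715857290, p(177)=522115831195, p(178)=571701605655, p(179)=625846753120, p(180)=684957390936, p(181)=749474411781, p(182)=819876908323, p(183)=896684817527, p(184)=980462880430, p(185)=1071823774337, p(186)=1171432692373, p(187)=1280011042268, p(188)=1398341745571, p(189)=1527273599625, p(190)=1667727404093, p(191)=1820701100652.
Final step: p(192) = p(191) + p(190) - p(187) - p(185) + p(180) + p(177) - p(170) - p(166) + p(157) + p(152) - p(141) - p(135) + p(122) + p(115) - p(100) - p(92) + p(75) + p(66) - p(47) - p(37) + p(16) + p(5)
= 1820701100652 + 1667727404093 - 1280011042268 - 1071823774337 + 684957390936 + 522115831195 - 274768617130 - 189334822579 + 80630964769 + 49686288421 - 16670689208 - 9035836076 + 2291320912 + 1064144451 - 190569292 - 72533807 + 8118264 + 2323520 - 124754 - 21637 + 231 + 7
= 1987276856363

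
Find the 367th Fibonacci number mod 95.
13

Matrix identity: Q^n = [[F_(n+1), F_n], [F_n, F_(n-1)]] with Q = [[1,1],[1,0]].
n = 367 = 101101111₂. Square-and-multiply, entries mod 95:
Q^1 = [[1,1],[1,0]]
Q^2 = (Q^1)² = [[2,1],[1,1]]
Q^5 = (Q^2)²·Q = [[8,5],[5,3]]
Q^11 = (Q^5)²·Q = [[49,89],[89,55]]
Q^22 = (Q^11)² = [[62,41],[41,21]]
Q^45 = (Q^22)²·Q = [[93,15],[15,78]]
Q^91 = (Q^45)²·Q = [[39,39],[39,0]]
Q^183 = (Q^91)²·Q = [[3,2],[2,1]]
Q^367 = (Q^183)²·Q = [[21,13],[13,8]]
F_367 mod 95 = Q^367[0][1] = 13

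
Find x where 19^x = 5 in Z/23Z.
3

Baby-step giant-step with step n = ⌈√23⌉ = 5.
Baby steps 19^j mod 23 (j:value) for j=0..4: 0:1, 1:19, 2:16, 3:5, 4:3.
h = 5 is already in the table at j=3, so x = 3.
Check: 19^3 ≡ 5 (mod 23).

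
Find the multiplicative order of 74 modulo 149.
148

149 is prime, so ord(74) divides φ(149) = 148.
Divisors of 148: 1, 2, 4, 37, 74, 148.
Repeated squaring: 74^1 ≡ 74, 74^2 ≡ 112, 74^4 ≡ 28, 74^8 ≡ 39, 74^16 ≡ 31, 74^32 ≡ 67, 74^64 ≡ 19, 74^128 ≡ 63 (mod 149).
Test 74^d mod 149 for each divisor d in increasing order:
74^1 ≡ 74
74^2 ≡ 112
74^4 ≡ 28
74^37 = 74^32·74^4·74^1 ≡ 105
74^74 = 74^64·74^8·74^2 ≡ 148
74^148 = 74^128·74^16·74^4 ≡ 1  ← first divisor giving 1
The order is 148.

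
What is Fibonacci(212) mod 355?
214

Matrix identity: Q^n = [[F_(n+1), F_n], [F_n, F_(n-1)]] with Q = [[1,1],[1,0]].
n = 212 = 11010100₂. Square-and-multiply, entries mod 355:
Q^1 = [[1,1],[1,0]]
Q^3 = (Q^1)²·Q = [[3,2],[2,1]]
Q^6 = (Q^3)² = [[13,8],[8,5]]
Q^13 = (Q^6)²·Q = [[22,233],[233,144]]
Q^26 = (Q^13)² = [[103,338],[338,120]]
Q^53 = (Q^26)²·Q = [[7,248],[248,114]]
Q^106 = (Q^53)² = [[138,188],[188,305]]
Q^212 = (Q^106)² = [[73,214],[214,214]]
F_212 mod 355 = Q^212[0][1] = 214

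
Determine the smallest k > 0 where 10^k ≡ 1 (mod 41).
5

41 is prime, so ord(10) divides φ(41) = 40.
Divisors of 40: 1, 2, 4, 5, 8, 10, 20, 40.
Repeated squaring: 10^1 ≡ 10, 10^2 ≡ 18, 10^4 ≡ 37, 10^8 ≡ 16, 10^16 ≡ 10, 10^32 ≡ 18 (mod 41).
Test 10^d mod 41 for each divisor d in increasing order:
10^1 ≡ 10
10^2 ≡ 18
10^4 ≡ 37
10^5 = 10^4·10^1 ≡ 1  ← first divisor giving 1
The order is 5.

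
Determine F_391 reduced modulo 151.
34

Matrix identity: Q^n = [[F_(n+1), F_n], [F_n, F_(n-1)]] with Q = [[1,1],[1,0]].
n = 391 = 110000111₂. Square-and-multiply, entries mod 151:
Q^1 = [[1,1],[1,0]]
Q^3 = (Q^1)²·Q = [[3,2],[2,1]]
Q^6 = (Q^3)² = [[13,8],[8,5]]
Q^12 = (Q^6)² = [[82,144],[144,89]]
Q^24 = (Q^12)² = [[129,11],[11,118]]
Q^48 = (Q^24)² = [[1,150],[150,2]]
Q^97 = (Q^48)²·Q = [[150,2],[2,148]]
Q^195 = (Q^97)²·Q = [[148,5],[5,143]]
Q^391 = (Q^195)²·Q = [[130,34],[34,96]]
F_391 mod 151 = Q^391[0][1] = 34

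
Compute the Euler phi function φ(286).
120

286 = 2 × 11 × 13
φ(n) = n × ∏(1 - 1/p) for each prime p dividing n
φ(286) = 286 × (1 - 1/2) × (1 - 1/11) × (1 - 1/13) = 120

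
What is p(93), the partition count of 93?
82010177

p(n) counts ways to write n as a sum of positive integers (order ignored).
Euler's pentagonal recurrence: p(k) = p(k-1) + p(k-2) - p(k-5) - p(k-7) + p(k-12) + p(k-15) - ... (offsets j(3j∓1)/2, signs ++--, p(0)=1, p(<0)=0).
DP table for k = 0..92: p(0)=1, p(1)=1, p(2)=2, p(3)=3, p(4)=5, p(5)=7, p(6)=11, p(7)=15, p(8)=22, p(9)=30, p(10)=42, p(11)=56, p(12)=77, p(13)=101, p(14)=135, p(15)=176, p(16)=231, p(17)=297, p(18)=385, p(19)=490, p(20)=627, p(21)=792, p(22)=1002, p(23)=1255, p(24)=1575, p(25)=1958, p(26)=2436, p(27)=3010, p(28)=3718, p(29)=4565, p(30)=5604, p(31)=6842, p(32)=8349, p(33)=10143, p(34)=12310, p(35)=14883, p(36)=17977, p(37)=21637, p(38)=26015, p(39)=31185, p(40)=37338, p(41)=44583, p(42)=53174, p(43)=63261, p(44)=75175, p(45)=89134, p(46)=105558, p(47)=124754, p(48)=147273, p(49)=173525, p(50)=204226, p(51)=239943, p(52)=281589, p(53)=329931, p(54)=386155, p(55)=451276, p(56)=526823, p(57)=614154, p(58)=715220, p(59)=831820, p(60)=966467, p(61)=1121505, p(62)=1300156, p(63)=1505499, p(64)=1741630, p(65)=2012558, p(66)=2323520, p(67)=2679689, p(68)=3087735, p(69)=3554345, p(70)=4087968, p(71)=4697205, p(72)=5392783, p(73)=6185689, p(74)=7089500, p(75)=8118264, p(76)=9289091, p(77)=10619863, p(78)=12132164, p(79)=13848650, p(80)=15796476, p(81)=18004327, p(82)=20506255, p(83)=23338469, p(84)=26543660, p(85)=30167357, p(86)=34262962, p(87)=38887673, p(88)=44108109, p(89)=49995925, p(90)=56634173, p(91)=64112359, p(92)=72533807.
Final step: p(93) = p(92) + p(91) - p(88) - p(86) + p(81) + p(78) - p(71) - p(67) + p(58) + p(53) - p(42) - p(36) + p(23) + p(16) - p(1)
= 72533807 + 64112359 - 44108109 - 34262962 + 18004327 + 12132164 - 4697205 - 2679689 + 715220 + 329931 - 53174 - 17977 + 1255 + 231 - 1
= 82010177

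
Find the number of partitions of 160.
107438159466

p(n) counts ways to write n as a sum of positive integers (order ignored).
Euler's pentagonal recurrence: p(k) = p(k-1) + p(k-2) - p(k-5) - p(k-7) + p(k-12) + p(k-15) - ... (offsets j(3j∓1)/2, signs ++--, p(0)=1, p(<0)=0).
DP table for k = 0..159: p(0)=1, p(1)=1, p(2)=2, p(3)=3, p(4)=5, p(5)=7, p(6)=11, p(7)=15, p(8)=22, p(9)=30, p(10)=42, p(11)=56, p(12)=77, p(13)=101, p(14)=135, p(15)=176, p(16)=231, p(17)=297, p(18)=385, p(19)=490, p(20)=627, p(21)=792, p(22)=1002, p(23)=1255, p(24)=1575, p(25)=1958, p(26)=2436, p(27)=3010, p(28)=3718, p(29)=4565, p(30)=5604, p(31)=6842, p(32)=8349, p(33)=10143, p(34)=12310, p(35)=14883, p(36)=17977, p(37)=21637, p(38)=26015, p(39)=31185, p(40)=37338, p(41)=44583, p(42)=53174, p(43)=63261, p(44)=75175, p(45)=89134, p(46)=105558, p(47)=124754, p(48)=147273, p(49)=173525, p(50)=204226, p(51)=239943, p(52)=281589, p(53)=329931, p(54)=386155, p(55)=451276, p(56)=526823, p(57)=614154, p(58)=715220, p(59)=831820, p(60)=966467, p(61)=1121505, p(62)=1300156, p(63)=1505499, p(64)=1741630, p(65)=2012558, p(66)=2323520, p(67)=2679689, p(68)=3087735, p(69)=3554345, p(70)=4087968, p(71)=4697205, p(72)=5392783, p(73)=6185689, p(74)=7089500, p(75)=8118264, p(76)=9289091, p(77)=10619863, p(78)=12132164, p(79)=13848650, p(80)=15796476, p(81)=18004327, p(82)=20506255, p(83)=23338469, p(84)=26543660, p(85)=30167357, p(86)=34262962, p(87)=38887673, p(88)=44108109, p(89)=49995925, p(90)=56634173, p(91)=64112359, p(92)=72533807, p(93)=82010177, p(94)=92669720, p(95)=104651419, p(96)=118114304, p(97)=133230930, p(98)=150198136, p(99)=169229875, p(100)=190569292, p(101)=214481126, p(102)=241265379, p(103)=271248950, p(104)=304801365, p(105)=342325709, p(106)=384276336, p(107)=431149389, p(108)=483502844, p(109)=541946240, p(110)=607163746, p(111)=679903203, p(112)=761002156, p(113)=851376628, p(114)=952050665, p(115)=1064144451, p(116)=1188908248, p(117)=1327710076, p(118)=1482074143, p(119)=1653668665, p(120)=1844349560, p(121)=2056148051, p(122)=2291320912, p(123)=2552338241, p(124)=2841940500, p(125)=3163127352, p(126)=3519222692, p(127)=3913864295, p(128)=4351078600, p(129)=4835271870, p(130)=5371315400, p(131)=5964539504, p(132)=6620830889, p(133)=7346629512, p(134)=8149040695, p(135)=9035836076, p(136)=10015581680, p(137)=11097645016, p(138)=12292341831, p(139)=13610949895, p(140)=15065878135, p(141)=16670689208, p(142)=18440293320, p(143)=20390982757, p(144)=22540654445, p(145)=24908858009, p(146)=27517052599, p(147)=30388671978, p(148)=33549419497, p(149)=37027355200, p(150)=40853235313, p(151)=45060624582, p(152)=49686288421, p(153)=54770336324, p(154)=60356673280, p(155)=66493182097, p(156)=73232243759, p(157)=80630964769, p(158)=88751778802, p(159)=97662728555.
Final step: p(160) = p(159) + p(158) - p(155) - p(153) + p(148) + p(145) - p(138) - p(134) + p(125) + p(120) - p(109) - p(103) + p(90) + p(83) - p(68) - p(60) + p(43) + p(34) - p(15) - p(5)
= 97662728555 + 88751778802 - 66493182097 - 54770336324 + 33549419497 + 24908858009 - 12292341831 - 8149040695 + 3163127352 + 1844349560 - 541946240 - 271248950 + 56634173 + 23338469 - 3087735 - 966467 + 63261 + 12310 - 176 - 7
= 107438159466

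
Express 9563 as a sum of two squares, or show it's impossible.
Not possible

Factorization: 9563 = 73 × 131
By Fermat: n is sum of two squares iff every prime p ≡ 3 (mod 4) appears to even power.
Prime(s) ≡ 3 (mod 4) with odd exponent: [(131, 1)]
Therefore 9563 cannot be expressed as a² + b².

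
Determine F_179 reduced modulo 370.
281

Matrix identity: Q^n = [[F_(n+1), F_n], [F_n, F_(n-1)]] with Q = [[1,1],[1,0]].
n = 179 = 10110011₂. Square-and-multiply, entries mod 370:
Q^1 = [[1,1],[1,0]]
Q^2 = (Q^1)² = [[2,1],[1,1]]
Q^5 = (Q^2)²·Q = [[8,5],[5,3]]
Q^11 = (Q^5)²·Q = [[144,89],[89,55]]
Q^22 = (Q^11)² = [[167,321],[321,216]]
Q^44 = (Q^22)² = [[320,103],[103,217]]
Q^89 = (Q^44)²·Q = [[340,159],[159,181]]
Q^179 = (Q^89)²·Q = [[240,281],[281,329]]
F_179 mod 370 = Q^179[0][1] = 281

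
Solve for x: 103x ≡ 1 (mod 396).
223

gcd(103, 396) = 1, so the inverse exists.
Extended Euclidean algorithm on (396, 103):
396 = 3 × 103 + 87  ⟹  87 = (1)·396 + (-3)·103
103 = 1 × 87 + 16  ⟹  16 = (-1)·396 + (4)·103
87 = 5 × 16 + 7  ⟹  7 = (6)·396 + (-23)·103
16 = 2 × 7 + 2  ⟹  2 = (-13)·396 + (50)·103
7 = 3 × 2 + 1  ⟹  1 = (45)·396 + (-173)·103
So (-173)·103 ≡ 1 (mod 396), i.e. 103^(-1) ≡ -173 ≡ 223 (mod 396).
Check: 103 × 223 = 22969 ≡ 1 (mod 396)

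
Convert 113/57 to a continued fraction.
[1; 1, 56]

Euclidean algorithm steps:
113 = 1 × 57 + 56
57 = 1 × 56 + 1
56 = 56 × 1 + 0
Continued fraction: [1; 1, 56]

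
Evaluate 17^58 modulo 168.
25

Repeated squaring. Binary of 58 = 111010.
17^1 ≡ 17 (mod 168); 17^2 ≡ 121 (mod 168); 17^4 ≡ 25 (mod 168); 17^8 ≡ 121 (mod 168); 17^16 ≡ 25 (mod 168); 17^32 ≡ 121 (mod 168)
17^58 = 17^2 × 17^8 × 17^16 × 17^32 ≡ 25 (mod 168)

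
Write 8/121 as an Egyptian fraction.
1/16 + 1/277 + 1/178758 + 1/47931455088

Greedy algorithm:
8/121: ceiling(121/8) = 16, use 1/16
7/1936: ceiling(1936/7) = 277, use 1/277
3/536272: ceiling(536272/3) = 178758, use 1/178758
1/47931455088: ceiling(47931455088/1) = 47931455088, use 1/47931455088
Result: 8/121 = 1/16 + 1/277 + 1/178758 + 1/47931455088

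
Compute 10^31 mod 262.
106

Repeated squaring. Binary of 31 = 11111.
10^1 ≡ 10 (mod 262); 10^2 ≡ 100 (mod 262); 10^4 ≡ 44 (mod 262); 10^8 ≡ 102 (mod 262); 10^16 ≡ 186 (mod 262)
10^31 = 10^1 × 10^2 × 10^4 × 10^8 × 10^16 ≡ 106 (mod 262)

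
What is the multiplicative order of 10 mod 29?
28

29 is prime, so ord(10) divides φ(29) = 28.
Divisors of 28: 1, 2, 4, 7, 14, 28.
Repeated squaring: 10^1 ≡ 10, 10^2 ≡ 13, 10^4 ≡ 24, 10^8 ≡ 25, 10^16 ≡ 16 (mod 29).
Test 10^d mod 29 for each divisor d in increasing order:
10^1 ≡ 10
10^2 ≡ 13
10^4 ≡ 24
10^7 = 10^4·10^2·10^1 ≡ 17
10^14 = 10^8·10^4·10^2 ≡ 28
10^28 = 10^16·10^8·10^4 ≡ 1  ← first divisor giving 1
The order is 28.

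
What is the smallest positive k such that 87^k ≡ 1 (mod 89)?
22

89 is prime, so ord(87) divides φ(89) = 88.
Divisors of 88: 1, 2, 4, 8, 11, 22, 44, 88.
Repeated squaring: 87^1 ≡ 87, 87^2 ≡ 4, 87^4 ≡ 16, 87^8 ≡ 78, 87^16 ≡ 32, 87^32 ≡ 45, 87^64 ≡ 67 (mod 89).
Test 87^d mod 89 for each divisor d in increasing order:
87^1 ≡ 87
87^2 ≡ 4
87^4 ≡ 16
87^8 ≡ 78
87^11 = 87^8·87^2·87^1 ≡ 88
87^22 = 87^16·87^4·87^2 ≡ 1  ← first divisor giving 1
The order is 22.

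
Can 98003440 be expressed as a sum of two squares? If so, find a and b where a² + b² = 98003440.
Not possible

Factorization: 98003440 = 2^4 × 5 × 107^3
By Fermat: n is sum of two squares iff every prime p ≡ 3 (mod 4) appears to even power.
Prime(s) ≡ 3 (mod 4) with odd exponent: [(107, 3)]
Therefore 98003440 cannot be expressed as a² + b².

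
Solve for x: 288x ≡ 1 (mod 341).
193

gcd(288, 341) = 1, so the inverse exists.
Extended Euclidean algorithm on (341, 288):
341 = 1 × 288 + 53  ⟹  53 = (1)·341 + (-1)·288
288 = 5 × 53 + 23  ⟹  23 = (-5)·341 + (6)·288
53 = 2 × 23 + 7  ⟹  7 = (11)·341 + (-13)·288
23 = 3 × 7 + 2  ⟹  2 = (-38)·341 + (45)·288
7 = 3 × 2 + 1  ⟹  1 = (125)·341 + (-148)·288
So (-148)·288 ≡ 1 (mod 341), i.e. 288^(-1) ≡ -148 ≡ 193 (mod 341).
Check: 288 × 193 = 55584 ≡ 1 (mod 341)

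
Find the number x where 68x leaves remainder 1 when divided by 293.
237

gcd(68, 293) = 1, so the inverse exists.
Extended Euclidean algorithm on (293, 68):
293 = 4 × 68 + 21  ⟹  21 = (1)·293 + (-4)·68
68 = 3 × 21 + 5  ⟹  5 = (-3)·293 + (13)·68
21 = 4 × 5 + 1  ⟹  1 = (13)·293 + (-56)·68
So (-56)·68 ≡ 1 (mod 293), i.e. 68^(-1) ≡ -56 ≡ 237 (mod 293).
Check: 68 × 237 = 16116 ≡ 1 (mod 293)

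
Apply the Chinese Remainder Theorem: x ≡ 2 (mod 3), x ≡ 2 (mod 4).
2

Using Chinese Remainder Theorem:
M = 3 × 4 = 12
M1 = 4, M2 = 3
y1 = 4^(-1) mod 3 = 1
y2 = 3^(-1) mod 4 = 3
x = (2×4×1 + 2×3×3) mod 12 = 2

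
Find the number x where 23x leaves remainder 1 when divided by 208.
199

gcd(23, 208) = 1, so the inverse exists.
Extended Euclidean algorithm on (208, 23):
208 = 9 × 23 + 1  ⟹  1 = (1)·208 + (-9)·23
So (-9)·23 ≡ 1 (mod 208), i.e. 23^(-1) ≡ -9 ≡ 199 (mod 208).
Check: 23 × 199 = 4577 ≡ 1 (mod 208)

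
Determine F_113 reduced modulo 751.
38

Matrix identity: Q^n = [[F_(n+1), F_n], [F_n, F_(n-1)]] with Q = [[1,1],[1,0]].
n = 113 = 1110001₂. Square-and-multiply, entries mod 751:
Q^1 = [[1,1],[1,0]]
Q^3 = (Q^1)²·Q = [[3,2],[2,1]]
Q^7 = (Q^3)²·Q = [[21,13],[13,8]]
Q^14 = (Q^7)² = [[610,377],[377,233]]
Q^28 = (Q^14)² = [[545,138],[138,407]]
Q^56 = (Q^28)² = [[649,702],[702,698]]
Q^113 = (Q^56)²·Q = [[123,38],[38,85]]
F_113 mod 751 = Q^113[0][1] = 38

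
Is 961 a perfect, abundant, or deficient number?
deficient

Proper divisors of 961: sum = 1 + 31 = 32
Since 32 < 961, 961 is deficient.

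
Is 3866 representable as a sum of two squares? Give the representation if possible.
29² + 55² (a=29, b=55)

Factorization: 3866 = 2 × 1933
By Fermat: n is sum of two squares iff every prime p ≡ 3 (mod 4) appears to even power.
All primes ≡ 3 (mod 4) appear to even power.
Search a = 0, 1, 2, … for 3866 - a² a perfect square: first hit at a = 29: 3866 - 841 = 3025 = 55².
3866 = 29² + 55² = 841 + 3025 ✓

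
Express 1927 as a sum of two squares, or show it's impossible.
Not possible

Factorization: 1927 = 41 × 47
By Fermat: n is sum of two squares iff every prime p ≡ 3 (mod 4) appears to even power.
Prime(s) ≡ 3 (mod 4) with odd exponent: [(47, 1)]
Therefore 1927 cannot be expressed as a² + b².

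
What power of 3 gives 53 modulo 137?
131

Baby-step giant-step with step n = ⌈√137⌉ = 12.
Baby steps 3^j mod 137 (j:value) for j=0..11: 0:1, 1:3, 2:9, 3:27, 4:81, 5:106, 6:44, 7:132, 8:122, 9:92, 10:2, 11:6.
Giant-step multiplier: 3^(-12) ≡ 3^(136-12) = 3^124 ≡ 99 (mod 137).
Giant steps γ_i = 53·99^i mod 137: γ_0=53, γ_1=41, γ_2=86, γ_3=20, γ_4=62, γ_5=110, γ_6=67, γ_7=57, γ_8=26, γ_9=108, γ_10=6 (in table at j=11).
x = i·n + j = 10·12 + 11 = 131.
Check: 3^131 ≡ 53 (mod 137).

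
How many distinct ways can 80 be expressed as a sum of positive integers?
15796476

p(n) counts ways to write n as a sum of positive integers (order ignored).
Euler's pentagonal recurrence: p(k) = p(k-1) + p(k-2) - p(k-5) - p(k-7) + p(k-12) + p(k-15) - ... (offsets j(3j∓1)/2, signs ++--, p(0)=1, p(<0)=0).
DP table for k = 0..79: p(0)=1, p(1)=1, p(2)=2, p(3)=3, p(4)=5, p(5)=7, p(6)=11, p(7)=15, p(8)=22, p(9)=30, p(10)=42, p(11)=56, p(12)=77, p(13)=101, p(14)=135, p(15)=176, p(16)=231, p(17)=297, p(18)=385, p(19)=490, p(20)=627, p(21)=792, p(22)=1002, p(23)=1255, p(24)=1575, p(25)=1958, p(26)=2436, p(27)=3010, p(28)=3718, p(29)=4565, p(30)=5604, p(31)=6842, p(32)=8349, p(33)=10143, p(34)=12310, p(35)=14883, p(36)=17977, p(37)=21637, p(38)=26015, p(39)=31185, p(40)=37338, p(41)=44583, p(42)=53174, p(43)=63261, p(44)=75175, p(45)=89134, p(46)=105558, p(47)=124754, p(48)=147273, p(49)=173525, p(50)=204226, p(51)=239943, p(52)=281589, p(53)=329931, p(54)=386155, p(55)=451276, p(56)=526823, p(57)=614154, p(58)=715220, p(59)=831820, p(60)=966467, p(61)=1121505, p(62)=1300156, p(63)=1505499, p(64)=1741630, p(65)=2012558, p(66)=2323520, p(67)=2679689, p(68)=3087735, p(69)=3554345, p(70)=4087968, p(71)=4697205, p(72)=5392783, p(73)=6185689, p(74)=7089500, p(75)=8118264, p(76)=9289091, p(77)=10619863, p(78)=12132164, p(79)=13848650.
Final step: p(80) = p(79) + p(78) - p(75) - p(73) + p(68) + p(65) - p(58) - p(54) + p(45) + p(40) - p(29) - p(23) + p(10) + p(3)
= 13848650 + 12132164 - 8118264 - 6185689 + 3087735 + 2012558 - 715220 - 386155 + 89134 + 37338 - 4565 - 1255 + 42 + 3
= 15796476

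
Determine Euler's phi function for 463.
462

463 = 463
φ(n) = n × ∏(1 - 1/p) for each prime p dividing n
φ(463) = 463 × (1 - 1/463) = 462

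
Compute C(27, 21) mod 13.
0

Using Lucas' theorem:
Write n=27 and k=21 in base 13:
n in base 13: [2, 1]
k in base 13: [1, 8]
C(27,21) mod 13 = ∏ C(n_i, k_i) mod 13
Digit binomials (mod 13): C(2,1) = 2; C(1,8) = 0 (k_i > n_i)
Product: 2 × 0 = 0 ≡ 0 (mod 13)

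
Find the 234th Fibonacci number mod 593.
387

Matrix identity: Q^n = [[F_(n+1), F_n], [F_n, F_(n-1)]] with Q = [[1,1],[1,0]].
n = 234 = 11101010₂. Square-and-multiply, entries mod 593:
Q^1 = [[1,1],[1,0]]
Q^3 = (Q^1)²·Q = [[3,2],[2,1]]
Q^7 = (Q^3)²·Q = [[21,13],[13,8]]
Q^14 = (Q^7)² = [[17,377],[377,233]]
Q^29 = (Q^14)²·Q = [[61,98],[98,556]]
Q^58 = (Q^29)² = [[279,573],[573,299]]
Q^117 = (Q^58)²·Q = [[265,558],[558,300]]
Q^234 = (Q^117)² = [[290,387],[387,496]]
F_234 mod 593 = Q^234[0][1] = 387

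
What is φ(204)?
64

204 = 2^2 × 3 × 17
φ(n) = n × ∏(1 - 1/p) for each prime p dividing n
φ(204) = 204 × (1 - 1/2) × (1 - 1/3) × (1 - 1/17) = 64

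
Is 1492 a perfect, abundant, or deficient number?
deficient

Proper divisors of 1492: sum = 1 + 2 + 4 + 373 + 746 = 1126
Since 1126 < 1492, 1492 is deficient.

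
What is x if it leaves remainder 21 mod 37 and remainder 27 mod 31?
58

Using Chinese Remainder Theorem:
M = 37 × 31 = 1147
M1 = 31, M2 = 37
y1 = 31^(-1) mod 37 = 6
y2 = 37^(-1) mod 31 = 26
x = (21×31×6 + 27×37×26) mod 1147 = 58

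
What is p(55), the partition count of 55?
451276

p(n) counts ways to write n as a sum of positive integers (order ignored).
Euler's pentagonal recurrence: p(k) = p(k-1) + p(k-2) - p(k-5) - p(k-7) + p(k-12) + p(k-15) - ... (offsets j(3j∓1)/2, signs ++--, p(0)=1, p(<0)=0).
DP table for k = 0..54: p(0)=1, p(1)=1, p(2)=2, p(3)=3, p(4)=5, p(5)=7, p(6)=11, p(7)=15, p(8)=22, p(9)=30, p(10)=42, p(11)=56, p(12)=77, p(13)=101, p(14)=135, p(15)=176, p(16)=231, p(17)=297, p(18)=385, p(19)=490, p(20)=627, p(21)=792, p(22)=1002, p(23)=1255, p(24)=1575, p(25)=1958, p(26)=2436, p(27)=3010, p(28)=3718, p(29)=4565, p(30)=5604, p(31)=6842, p(32)=8349, p(33)=10143, p(34)=12310, p(35)=14883, p(36)=17977, p(37)=21637, p(38)=26015, p(39)=31185, p(40)=37338, p(41)=44583, p(42)=53174, p(43)=63261, p(44)=75175, p(45)=89134, p(46)=105558, p(47)=124754, p(48)=147273, p(49)=173525, p(50)=204226, p(51)=239943, p(52)=281589, p(53)=329931, p(54)=386155.
Final step: p(55) = p(54) + p(53) - p(50) - p(48) + p(43) + p(40) - p(33) - p(29) + p(20) + p(15) - p(4)
= 386155 + 329931 - 204226 - 147273 + 63261 + 37338 - 10143 - 4565 + 627 + 176 - 5
= 451276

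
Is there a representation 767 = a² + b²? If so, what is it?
Not possible

Factorization: 767 = 13 × 59
By Fermat: n is sum of two squares iff every prime p ≡ 3 (mod 4) appears to even power.
Prime(s) ≡ 3 (mod 4) with odd exponent: [(59, 1)]
Therefore 767 cannot be expressed as a² + b².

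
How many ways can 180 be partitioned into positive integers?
684957390936

p(n) counts ways to write n as a sum of positive integers (order ignored).
Euler's pentagonal recurrence: p(k) = p(k-1) + p(k-2) - p(k-5) - p(k-7) + p(k-12) + p(k-15) - ... (offsets j(3j∓1)/2, signs ++--, p(0)=1, p(<0)=0).
DP table for k = 0..179: p(0)=1, p(1)=1, p(2)=2, p(3)=3, p(4)=5, p(5)=7, p(6)=11, p(7)=15, p(8)=22, p(9)=30, p(10)=42, p(11)=56, p(12)=77, p(13)=101, p(14)=135, p(15)=176, p(16)=231, p(17)=297, p(18)=385, p(19)=490, p(20)=627, p(21)=792, p(22)=1002, p(23)=1255, p(24)=1575, p(25)=1958, p(26)=2436, p(27)=3010, p(28)=3718, p(29)=4565, p(30)=5604, p(31)=6842, p(32)=8349, p(33)=10143, p(34)=12310, p(35)=14883, p(36)=17977, p(37)=21637, p(38)=26015, p(39)=31185, p(40)=37338, p(41)=44583, p(42)=53174, p(43)=63261, p(44)=75175, p(45)=89134, p(46)=105558, p(47)=124754, p(48)=147273, p(49)=173525, p(50)=204226, p(51)=239943, p(52)=281589, p(53)=329931, p(54)=386155, p(55)=451276, p(56)=526823, p(57)=614154, p(58)=715220, p(59)=831820, p(60)=966467, p(61)=1121505, p(62)=1300156, p(63)=1505499, p(64)=1741630, p(65)=2012558, p(66)=2323520, p(67)=2679689, p(68)=3087735, p(69)=3554345, p(70)=4087968, p(71)=4697205, p(72)=5392783, p(73)=6185689, p(74)=7089500, p(75)=8118264, p(76)=9289091, p(77)=10619863, p(78)=12132164, p(79)=13848650, p(80)=15796476, p(81)=18004327, p(82)=20506255, p(83)=23338469, p(84)=26543660, p(85)=30167357, p(86)=34262962, p(87)=38887673, p(88)=44108109, p(89)=49995925, p(90)=56634173, p(91)=64112359, p(92)=72533807, p(93)=82010177, p(94)=92669720, p(95)=104651419, p(96)=118114304, p(97)=133230930, p(98)=150198136, p(99)=169229875, p(100)=190569292, p(101)=214481126, p(102)=241265379, p(103)=271248950, p(104)=304801365, p(105)=342325709, p(106)=384276336, p(107)=431149389, p(108)=483502844, p(109)=541946240, p(110)=607163746, p(111)=679903203, p(112)=761002156, p(113)=851376628, p(114)=952050665, p(115)=1064144451, p(116)=1188908248, p(117)=1327710076, p(118)=1482074143, p(119)=1653668665, p(120)=1844349560, p(121)=2056148051, p(122)=2291320912, p(123)=2552338241, p(124)=2841940500, p(125)=3163127352, p(126)=3519222692, p(127)=3913864295, p(128)=4351078600, p(129)=4835271870, p(130)=5371315400, p(131)=5964539504, p(132)=6620830889, p(133)=7346629512, p(134)=8149040695, p(135)=9035836076, p(136)=10015581680, p(137)=11097645016, p(138)=12292341831, p(139)=13610949895, p(140)=15065878135, p(141)=16670689208, p(142)=18440293320, p(143)=20390982757, p(144)=22540654445, p(145)=24908858009, p(146)=27517052599, p(147)=30388671978, p(148)=33549419497, p(149)=37027355200, p(150)=40853235313, p(151)=45060624582, p(152)=49686288421, p(153)=54770336324, p(154)=60356673280, p(155)=66493182097, p(156)=73232243759, p(157)=80630964769, p(158)=88751778802, p(159)=97662728555, p(160)=107438159466, p(161)=118159068427, p(162)=129913904637, p(163)=142798995930, p(164)=156919475295, p(165)=172389800255, p(166)=189334822579, p(167)=207890420102, p(168)=228204732751, p(169)=250438925115, p(170)=274768617130, p(171)=301384802048, p(172)=330495499613, p(173)=362326859895, p(174)=397125074750, p(175)=435157697830, p(176)=476715857290, p(177)=522115831195, p(178)=571701605655, p(179)=625846753120.
Final step: p(180) = p(179) + p(178) - p(175) - p(173) + p(168) + p(165) - p(158) - p(154) + p(145) + p(140) - p(129) - p(123) + p(110) + p(103) - p(88) - p(80) + p(63) + p(54) - p(35) - p(25) + p(4)
= 625846753120 + 571701605655 - 435157697830 - 362326859895 + 228204732751 + 172389800255 - 88751778802 - 60356673280 + 24908858009 + 15065878135 - 4835271870 - 2552338241 + 607163746 + 271248950 - 44108109 - 15796476 + 1505499 + 386155 - 14883 - 1958 + 5
= 684957390936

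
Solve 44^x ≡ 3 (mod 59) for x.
4

Baby-step giant-step with step n = ⌈√59⌉ = 8.
Baby steps 44^j mod 59 (j:value) for j=0..7: 0:1, 1:44, 2:48, 3:47, 4:3, 5:14, 6:26, 7:23.
h = 3 is already in the table at j=4, so x = 4.
Check: 44^4 ≡ 3 (mod 59).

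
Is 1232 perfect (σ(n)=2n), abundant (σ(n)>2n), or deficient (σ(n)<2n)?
abundant

Proper divisors of 1232: sum = 1 + 2 + 4 + 7 + 8 + 11 + 14 + 16 + ... + 154 + 176 + 308 + 616 (19 divisors) = 1744
Since 1744 > 1232, 1232 is abundant.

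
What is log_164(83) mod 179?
126

Baby-step giant-step with step n = ⌈√179⌉ = 14.
Baby steps 164^j mod 179 (j:value) for j=0..13: 0:1, 1:164, 2:46, 3:26, 4:147, 5:122, 6:139, 7:63, 8:129, 9:34, 10:27, 11:132, 12:168, 13:165.
Giant-step multiplier: 164^(-14) ≡ 164^(178-14) = 164^164 ≡ 52 (mod 179).
Giant steps γ_i = 83·52^i mod 179: γ_0=83, γ_1=20, γ_2=145, γ_3=22, γ_4=70, γ_5=60, γ_6=77, γ_7=66, γ_8=31, γ_9=1 (in table at j=0).
x = i·n + j = 9·14 + 0 = 126.
Check: 164^126 ≡ 83 (mod 179).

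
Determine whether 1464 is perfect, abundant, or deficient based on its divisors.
abundant

Proper divisors of 1464: sum = 1 + 2 + 3 + 4 + 6 + 8 + 12 + 24 + 61 + 122 + 183 + 244 + 366 + 488 + 732 = 2256
Since 2256 > 1464, 1464 is abundant.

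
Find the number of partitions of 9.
30

p(n) counts ways to write n as a sum of positive integers (order ignored).
Examples: 9; 8 + 1; 7 + 2; 7 + 1 + 1; 6 + 3; ... (30 total)
p(9) = 30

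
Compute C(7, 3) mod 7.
0

Using Lucas' theorem:
Write n=7 and k=3 in base 7:
n in base 7: [1, 0]
k in base 7: [0, 3]
C(7,3) mod 7 = ∏ C(n_i, k_i) mod 7
Digit binomials (mod 7): C(1,0) = 1; C(0,3) = 0 (k_i > n_i)
Product: 1 × 0 = 0 ≡ 0 (mod 7)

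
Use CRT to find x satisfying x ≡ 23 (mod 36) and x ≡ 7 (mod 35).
707

Using Chinese Remainder Theorem:
M = 36 × 35 = 1260
M1 = 35, M2 = 36
y1 = 35^(-1) mod 36 = 35
y2 = 36^(-1) mod 35 = 1
x = (23×35×35 + 7×36×1) mod 1260 = 707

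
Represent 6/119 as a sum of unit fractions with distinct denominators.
1/20 + 1/2380

Greedy algorithm:
6/119: ceiling(119/6) = 20, use 1/20
1/2380: ceiling(2380/1) = 2380, use 1/2380
Result: 6/119 = 1/20 + 1/2380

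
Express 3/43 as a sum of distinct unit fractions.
1/15 + 1/323 + 1/208335

Greedy algorithm:
3/43: ceiling(43/3) = 15, use 1/15
2/645: ceiling(645/2) = 323, use 1/323
1/208335: ceiling(208335/1) = 208335, use 1/208335
Result: 3/43 = 1/15 + 1/323 + 1/208335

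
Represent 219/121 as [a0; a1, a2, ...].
[1; 1, 4, 3, 1, 5]

Euclidean algorithm steps:
219 = 1 × 121 + 98
121 = 1 × 98 + 23
98 = 4 × 23 + 6
23 = 3 × 6 + 5
6 = 1 × 5 + 1
5 = 5 × 1 + 0
Continued fraction: [1; 1, 4, 3, 1, 5]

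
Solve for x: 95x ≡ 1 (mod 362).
141

gcd(95, 362) = 1, so the inverse exists.
Extended Euclidean algorithm on (362, 95):
362 = 3 × 95 + 77  ⟹  77 = (1)·362 + (-3)·95
95 = 1 × 77 + 18  ⟹  18 = (-1)·362 + (4)·95
77 = 4 × 18 + 5  ⟹  5 = (5)·362 + (-19)·95
18 = 3 × 5 + 3  ⟹  3 = (-16)·362 + (61)·95
5 = 1 × 3 + 2  ⟹  2 = (21)·362 + (-80)·95
3 = 1 × 2 + 1  ⟹  1 = (-37)·362 + (141)·95
So (141)·95 ≡ 1 (mod 362), i.e. 95^(-1) ≡ 141 (mod 362).
Check: 95 × 141 = 13395 ≡ 1 (mod 362)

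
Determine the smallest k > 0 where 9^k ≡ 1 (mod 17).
8

17 is prime, so ord(9) divides φ(17) = 16.
Divisors of 16: 1, 2, 4, 8, 16.
Repeated squaring: 9^1 ≡ 9, 9^2 ≡ 13, 9^4 ≡ 16, 9^8 ≡ 1, 9^16 ≡ 1 (mod 17).
Test 9^d mod 17 for each divisor d in increasing order:
9^1 ≡ 9
9^2 ≡ 13
9^4 ≡ 16
9^8 ≡ 1  ← first divisor giving 1
The order is 8.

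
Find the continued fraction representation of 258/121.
[2; 7, 1, 1, 3, 2]

Euclidean algorithm steps:
258 = 2 × 121 + 16
121 = 7 × 16 + 9
16 = 1 × 9 + 7
9 = 1 × 7 + 2
7 = 3 × 2 + 1
2 = 2 × 1 + 0
Continued fraction: [2; 7, 1, 1, 3, 2]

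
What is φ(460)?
176

460 = 2^2 × 5 × 23
φ(n) = n × ∏(1 - 1/p) for each prime p dividing n
φ(460) = 460 × (1 - 1/2) × (1 - 1/5) × (1 - 1/23) = 176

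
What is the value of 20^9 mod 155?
70

Repeated squaring. Binary of 9 = 1001.
20^1 ≡ 20 (mod 155); 20^2 ≡ 90 (mod 155); 20^4 ≡ 40 (mod 155); 20^8 ≡ 50 (mod 155)
20^9 = 20^1 × 20^8 ≡ 70 (mod 155)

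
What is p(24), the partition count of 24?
1575

p(n) counts ways to write n as a sum of positive integers (order ignored).
Euler's pentagonal recurrence: p(k) = p(k-1) + p(k-2) - p(k-5) - p(k-7) + p(k-12) + p(k-15) - ... (offsets j(3j∓1)/2, signs ++--, p(0)=1, p(<0)=0).
DP table for k = 0..23: p(0)=1, p(1)=1, p(2)=2, p(3)=3, p(4)=5, p(5)=7, p(6)=11, p(7)=15, p(8)=22, p(9)=30, p(10)=42, p(11)=56, p(12)=77, p(13)=101, p(14)=135, p(15)=176, p(16)=231, p(17)=297, p(18)=385, p(19)=490, p(20)=627, p(21)=792, p(22)=1002, p(23)=1255.
Final step: p(24) = p(23) + p(22) - p(19) - p(17) + p(12) + p(9) - p(2)
= 1255 + 1002 - 490 - 297 + 77 + 30 - 2
= 1575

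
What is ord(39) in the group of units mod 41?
20

41 is prime, so ord(39) divides φ(41) = 40.
Divisors of 40: 1, 2, 4, 5, 8, 10, 20, 40.
Repeated squaring: 39^1 ≡ 39, 39^2 ≡ 4, 39^4 ≡ 16, 39^8 ≡ 10, 39^16 ≡ 18, 39^32 ≡ 37 (mod 41).
Test 39^d mod 41 for each divisor d in increasing order:
39^1 ≡ 39
39^2 ≡ 4
39^4 ≡ 16
39^5 = 39^4·39^1 ≡ 9
39^8 ≡ 10
39^10 = 39^8·39^2 ≡ 40
39^20 = 39^16·39^4 ≡ 1  ← first divisor giving 1
The order is 20.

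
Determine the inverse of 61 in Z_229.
214

gcd(61, 229) = 1, so the inverse exists.
Extended Euclidean algorithm on (229, 61):
229 = 3 × 61 + 46  ⟹  46 = (1)·229 + (-3)·61
61 = 1 × 46 + 15  ⟹  15 = (-1)·229 + (4)·61
46 = 3 × 15 + 1  ⟹  1 = (4)·229 + (-15)·61
So (-15)·61 ≡ 1 (mod 229), i.e. 61^(-1) ≡ -15 ≡ 214 (mod 229).
Check: 61 × 214 = 13054 ≡ 1 (mod 229)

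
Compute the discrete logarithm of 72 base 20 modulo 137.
112

Baby-step giant-step with step n = ⌈√137⌉ = 12.
Baby steps 20^j mod 137 (j:value) for j=0..11: 0:1, 1:20, 2:126, 3:54, 4:121, 5:91, 6:39, 7:95, 8:119, 9:51, 10:61, 11:124.
Giant-step multiplier: 20^(-12) ≡ 20^(136-12) = 20^124 ≡ 49 (mod 137).
Giant steps γ_i = 72·49^i mod 137: γ_0=72, γ_1=103, γ_2=115, γ_3=18, γ_4=60, γ_5=63, γ_6=73, γ_7=15, γ_8=50, γ_9=121 (in table at j=4).
x = i·n + j = 9·12 + 4 = 112.
Check: 20^112 ≡ 72 (mod 137).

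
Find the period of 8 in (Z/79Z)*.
13

79 is prime, so ord(8) divides φ(79) = 78.
Divisors of 78: 1, 2, 3, 6, 13, 26, 39, 78.
Repeated squaring: 8^1 ≡ 8, 8^2 ≡ 64, 8^4 ≡ 67, 8^8 ≡ 65, 8^16 ≡ 38, 8^32 ≡ 22, 8^64 ≡ 10 (mod 79).
Test 8^d mod 79 for each divisor d in increasing order:
8^1 ≡ 8
8^2 ≡ 64
8^3 = 8^2·8^1 ≡ 38
8^6 = 8^4·8^2 ≡ 22
8^13 = 8^8·8^4·8^1 ≡ 1  ← first divisor giving 1
The order is 13.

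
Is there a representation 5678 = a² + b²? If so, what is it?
Not possible

Factorization: 5678 = 2 × 17 × 167
By Fermat: n is sum of two squares iff every prime p ≡ 3 (mod 4) appears to even power.
Prime(s) ≡ 3 (mod 4) with odd exponent: [(167, 1)]
Therefore 5678 cannot be expressed as a² + b².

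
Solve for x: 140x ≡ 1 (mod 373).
8

gcd(140, 373) = 1, so the inverse exists.
Extended Euclidean algorithm on (373, 140):
373 = 2 × 140 + 93  ⟹  93 = (1)·373 + (-2)·140
140 = 1 × 93 + 47  ⟹  47 = (-1)·373 + (3)·140
93 = 1 × 47 + 46  ⟹  46 = (2)·373 + (-5)·140
47 = 1 × 46 + 1  ⟹  1 = (-3)·373 + (8)·140
So (8)·140 ≡ 1 (mod 373), i.e. 140^(-1) ≡ 8 (mod 373).
Check: 140 × 8 = 1120 ≡ 1 (mod 373)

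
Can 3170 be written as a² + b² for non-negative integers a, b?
19² + 53² (a=19, b=53)

Factorization: 3170 = 2 × 5 × 317
By Fermat: n is sum of two squares iff every prime p ≡ 3 (mod 4) appears to even power.
All primes ≡ 3 (mod 4) appear to even power.
Search a = 0, 1, 2, … for 3170 - a² a perfect square: first hit at a = 19: 3170 - 361 = 2809 = 53².
3170 = 19² + 53² = 361 + 2809 ✓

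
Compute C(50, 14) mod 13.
7

Using Lucas' theorem:
Write n=50 and k=14 in base 13:
n in base 13: [3, 11]
k in base 13: [1, 1]
C(50,14) mod 13 = ∏ C(n_i, k_i) mod 13
Digit binomials (mod 13): C(3,1) = 3; C(11,1) = 11
Product: 3 × 11 = 33 ≡ 7 (mod 13)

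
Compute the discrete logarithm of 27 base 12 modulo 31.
27

Baby-step giant-step with step n = ⌈√31⌉ = 6.
Baby steps 12^j mod 31 (j:value) for j=0..5: 0:1, 1:12, 2:20, 3:23, 4:28, 5:26.
Giant-step multiplier: 12^(-6) ≡ 12^(30-6) = 12^24 ≡ 16 (mod 31).
Giant steps γ_i = 27·16^i mod 31: γ_0=27, γ_1=29, γ_2=30, γ_3=15, γ_4=23 (in table at j=3).
x = i·n + j = 4·6 + 3 = 27.
Check: 12^27 ≡ 27 (mod 31).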